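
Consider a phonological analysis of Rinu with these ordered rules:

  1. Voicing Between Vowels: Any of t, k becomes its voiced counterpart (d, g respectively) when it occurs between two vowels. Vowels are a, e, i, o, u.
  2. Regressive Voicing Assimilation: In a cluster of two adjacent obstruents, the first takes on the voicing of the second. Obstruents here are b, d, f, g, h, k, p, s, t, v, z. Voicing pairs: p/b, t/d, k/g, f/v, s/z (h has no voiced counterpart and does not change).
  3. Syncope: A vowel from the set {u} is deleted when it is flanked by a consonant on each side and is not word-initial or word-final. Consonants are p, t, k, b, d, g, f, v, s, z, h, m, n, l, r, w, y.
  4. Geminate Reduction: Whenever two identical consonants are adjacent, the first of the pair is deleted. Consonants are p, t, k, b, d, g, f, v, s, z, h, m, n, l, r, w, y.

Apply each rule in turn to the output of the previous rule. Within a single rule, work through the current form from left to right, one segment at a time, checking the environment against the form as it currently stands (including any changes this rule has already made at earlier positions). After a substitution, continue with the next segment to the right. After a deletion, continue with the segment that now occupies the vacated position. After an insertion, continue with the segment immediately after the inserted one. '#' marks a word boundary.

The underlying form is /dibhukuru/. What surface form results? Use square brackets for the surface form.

1 Voicing Between Vowels: [dibhukuru] → [dibhuguru]
2 Regressive Voicing Assimilation: [dibhuguru] → [diphuguru]
3 Syncope: [diphuguru] → [diphgru]
4 Geminate Reduction: no change — [diphgru]

[diphgru]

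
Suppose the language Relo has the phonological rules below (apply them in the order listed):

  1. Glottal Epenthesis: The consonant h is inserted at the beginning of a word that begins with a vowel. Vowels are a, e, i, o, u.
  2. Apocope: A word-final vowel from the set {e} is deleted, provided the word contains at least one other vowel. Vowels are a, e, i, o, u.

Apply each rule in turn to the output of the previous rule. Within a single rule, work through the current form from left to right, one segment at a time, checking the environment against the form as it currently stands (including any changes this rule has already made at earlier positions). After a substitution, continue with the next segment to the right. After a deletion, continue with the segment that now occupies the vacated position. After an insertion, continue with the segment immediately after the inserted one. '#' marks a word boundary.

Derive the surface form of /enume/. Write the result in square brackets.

[henum]

1 Glottal Epenthesis: [enume] → [henume]
2 Apocope: [henume] → [henum]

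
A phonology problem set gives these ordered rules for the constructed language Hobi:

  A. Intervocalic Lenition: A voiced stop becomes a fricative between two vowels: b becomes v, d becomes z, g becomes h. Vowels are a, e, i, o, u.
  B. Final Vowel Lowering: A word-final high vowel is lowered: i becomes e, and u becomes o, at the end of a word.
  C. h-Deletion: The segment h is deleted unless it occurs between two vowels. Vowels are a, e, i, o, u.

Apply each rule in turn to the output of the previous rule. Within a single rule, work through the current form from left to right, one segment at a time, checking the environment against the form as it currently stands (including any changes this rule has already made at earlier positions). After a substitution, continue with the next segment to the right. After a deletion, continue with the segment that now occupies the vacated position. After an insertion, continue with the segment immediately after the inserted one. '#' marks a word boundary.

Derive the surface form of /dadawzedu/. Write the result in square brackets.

A Intervocalic Lenition: [dadawzedu] → [dazawzezu]
B Final Vowel Lowering: [dazawzezu] → [dazawzezo]
C h-Deletion: no change — [dazawzezo]

[dazawzezo]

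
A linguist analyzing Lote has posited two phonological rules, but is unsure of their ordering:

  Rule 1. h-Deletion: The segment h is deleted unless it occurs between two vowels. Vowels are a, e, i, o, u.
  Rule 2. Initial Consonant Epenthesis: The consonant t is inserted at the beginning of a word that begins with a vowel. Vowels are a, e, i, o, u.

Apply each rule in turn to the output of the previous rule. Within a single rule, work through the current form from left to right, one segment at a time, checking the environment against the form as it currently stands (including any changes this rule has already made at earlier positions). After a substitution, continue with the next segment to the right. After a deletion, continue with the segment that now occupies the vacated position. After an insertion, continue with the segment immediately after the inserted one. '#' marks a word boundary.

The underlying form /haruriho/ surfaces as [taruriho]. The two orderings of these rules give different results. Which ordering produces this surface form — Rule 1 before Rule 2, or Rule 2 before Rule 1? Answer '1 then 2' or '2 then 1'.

1 then 2

Order 1 then 2:
  1 h-Deletion: [haruriho] → [aruriho]
  2 Initial Consonant Epenthesis: [aruriho] → [taruriho]
  result: [taruriho]
Order 2 then 1:
  2 Initial Consonant Epenthesis: no change — [haruriho]
  1 h-Deletion: [haruriho] → [aruriho]
  result: [aruriho]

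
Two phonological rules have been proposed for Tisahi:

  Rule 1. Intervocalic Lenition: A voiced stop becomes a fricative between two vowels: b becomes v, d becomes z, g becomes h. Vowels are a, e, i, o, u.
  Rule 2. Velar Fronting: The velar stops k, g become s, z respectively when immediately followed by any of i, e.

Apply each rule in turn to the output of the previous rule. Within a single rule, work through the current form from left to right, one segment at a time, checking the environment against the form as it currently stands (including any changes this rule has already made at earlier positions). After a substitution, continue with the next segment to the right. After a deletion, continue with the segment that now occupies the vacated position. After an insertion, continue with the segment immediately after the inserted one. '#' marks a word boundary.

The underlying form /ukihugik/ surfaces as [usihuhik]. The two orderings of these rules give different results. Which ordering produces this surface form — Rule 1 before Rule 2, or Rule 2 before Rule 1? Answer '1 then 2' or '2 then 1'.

1 then 2

Order 1 then 2:
  1 Intervocalic Lenition: [ukihugik] → [ukihuhik]
  2 Velar Fronting: [ukihuhik] → [usihuhik]
  result: [usihuhik]
Order 2 then 1:
  2 Velar Fronting: [ukihugik] → [usihuzik]
  1 Intervocalic Lenition: no change — [usihuzik]
  result: [usihuzik]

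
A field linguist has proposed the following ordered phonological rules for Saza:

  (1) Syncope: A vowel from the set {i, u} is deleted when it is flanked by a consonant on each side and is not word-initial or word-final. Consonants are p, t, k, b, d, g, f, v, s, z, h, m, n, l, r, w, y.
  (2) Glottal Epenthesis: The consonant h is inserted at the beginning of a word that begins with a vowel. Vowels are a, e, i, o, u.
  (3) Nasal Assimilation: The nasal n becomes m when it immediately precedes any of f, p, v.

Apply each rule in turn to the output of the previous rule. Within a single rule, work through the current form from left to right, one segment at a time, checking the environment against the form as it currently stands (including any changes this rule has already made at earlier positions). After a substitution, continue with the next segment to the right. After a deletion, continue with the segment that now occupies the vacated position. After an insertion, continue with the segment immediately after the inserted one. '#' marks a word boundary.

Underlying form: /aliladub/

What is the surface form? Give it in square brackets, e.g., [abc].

(1) Syncope: [aliladub] → [alladb]
(2) Glottal Epenthesis: [alladb] → [halladb]
(3) Nasal Assimilation: no change — [halladb]

[halladb]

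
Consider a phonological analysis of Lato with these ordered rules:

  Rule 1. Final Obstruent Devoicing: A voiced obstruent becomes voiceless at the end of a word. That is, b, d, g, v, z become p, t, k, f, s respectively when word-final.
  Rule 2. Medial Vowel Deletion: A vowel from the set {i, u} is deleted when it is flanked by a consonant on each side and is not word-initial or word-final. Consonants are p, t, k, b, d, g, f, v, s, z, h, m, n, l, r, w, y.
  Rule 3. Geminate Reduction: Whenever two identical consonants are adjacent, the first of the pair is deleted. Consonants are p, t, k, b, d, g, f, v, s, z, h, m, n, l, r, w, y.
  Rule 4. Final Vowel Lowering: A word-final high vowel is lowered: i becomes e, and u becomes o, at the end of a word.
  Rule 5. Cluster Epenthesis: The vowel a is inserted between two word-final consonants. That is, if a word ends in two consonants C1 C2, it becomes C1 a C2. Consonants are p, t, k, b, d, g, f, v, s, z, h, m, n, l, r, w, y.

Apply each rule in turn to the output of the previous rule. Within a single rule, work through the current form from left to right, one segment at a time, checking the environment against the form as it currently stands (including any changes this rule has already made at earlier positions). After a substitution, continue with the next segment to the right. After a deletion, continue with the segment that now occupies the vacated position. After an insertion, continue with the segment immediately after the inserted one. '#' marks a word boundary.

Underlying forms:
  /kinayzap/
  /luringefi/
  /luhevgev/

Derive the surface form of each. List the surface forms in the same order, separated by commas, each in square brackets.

[knayzap], [lrngefe], [lhevgef]

/kinayzap/:
  Rule 1 Final Obstruent Devoicing: no change — [kinayzap]
  Rule 2 Medial Vowel Deletion: [kinayzap] → [knayzap]
  Rule 3 Geminate Reduction: no change — [knayzap]
  Rule 4 Final Vowel Lowering: no change — [knayzap]
  Rule 5 Cluster Epenthesis: no change — [knayzap]
/luringefi/:
  Rule 1 Final Obstruent Devoicing: no change — [luringefi]
  Rule 2 Medial Vowel Deletion: [luringefi] → [lrngefi]
  Rule 3 Geminate Reduction: no change — [lrngefi]
  Rule 4 Final Vowel Lowering: [lrngefi] → [lrngefe]
  Rule 5 Cluster Epenthesis: no change — [lrngefe]
/luhevgev/:
  Rule 1 Final Obstruent Devoicing: [luhevgev] → [luhevgef]
  Rule 2 Medial Vowel Deletion: [luhevgef] → [lhevgef]
  Rule 3 Geminate Reduction: no change — [lhevgef]
  Rule 4 Final Vowel Lowering: no change — [lhevgef]
  Rule 5 Cluster Epenthesis: no change — [lhevgef]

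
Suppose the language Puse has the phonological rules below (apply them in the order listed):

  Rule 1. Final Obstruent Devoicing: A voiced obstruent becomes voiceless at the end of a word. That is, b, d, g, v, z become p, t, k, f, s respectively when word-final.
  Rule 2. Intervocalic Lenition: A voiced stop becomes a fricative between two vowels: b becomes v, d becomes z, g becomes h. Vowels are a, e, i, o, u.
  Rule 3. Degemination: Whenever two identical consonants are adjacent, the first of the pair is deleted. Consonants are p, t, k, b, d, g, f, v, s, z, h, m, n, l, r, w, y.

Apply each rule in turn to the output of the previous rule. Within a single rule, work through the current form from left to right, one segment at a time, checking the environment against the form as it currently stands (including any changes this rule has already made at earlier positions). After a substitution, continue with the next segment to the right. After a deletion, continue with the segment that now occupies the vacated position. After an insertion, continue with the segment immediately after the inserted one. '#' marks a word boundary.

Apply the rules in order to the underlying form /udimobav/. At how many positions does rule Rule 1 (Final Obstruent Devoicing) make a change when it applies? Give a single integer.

1

Rule 1 Final Obstruent Devoicing: [udimobav] → [udimobaf]
Rule 2 Intervocalic Lenition: [udimobaf] → [uzimovaf]
Rule 3 Degemination: no change — [uzimovaf]
Rule Rule 1 changed 1 position(s).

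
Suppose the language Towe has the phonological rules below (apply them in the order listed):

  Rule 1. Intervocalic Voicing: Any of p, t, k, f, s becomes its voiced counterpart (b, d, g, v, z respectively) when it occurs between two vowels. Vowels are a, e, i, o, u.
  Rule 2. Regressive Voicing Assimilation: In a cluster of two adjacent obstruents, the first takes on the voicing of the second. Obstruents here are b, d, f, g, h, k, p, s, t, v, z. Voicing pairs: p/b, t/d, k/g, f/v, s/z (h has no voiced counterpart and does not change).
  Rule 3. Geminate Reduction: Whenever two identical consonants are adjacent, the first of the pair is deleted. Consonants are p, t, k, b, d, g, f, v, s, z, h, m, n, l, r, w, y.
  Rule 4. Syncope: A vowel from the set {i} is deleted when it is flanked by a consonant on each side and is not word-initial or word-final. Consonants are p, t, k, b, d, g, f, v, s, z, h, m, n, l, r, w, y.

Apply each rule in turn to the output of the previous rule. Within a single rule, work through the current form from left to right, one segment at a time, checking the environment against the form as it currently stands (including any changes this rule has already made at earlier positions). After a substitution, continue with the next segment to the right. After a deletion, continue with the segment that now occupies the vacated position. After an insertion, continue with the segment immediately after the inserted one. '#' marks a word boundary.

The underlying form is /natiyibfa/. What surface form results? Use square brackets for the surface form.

[nadypfa]

Rule 1 Intervocalic Voicing: [natiyibfa] → [nadiyibfa]
Rule 2 Regressive Voicing Assimilation: [nadiyibfa] → [nadiyipfa]
Rule 3 Geminate Reduction: no change — [nadiyipfa]
Rule 4 Syncope: [nadiyipfa] → [nadypfa]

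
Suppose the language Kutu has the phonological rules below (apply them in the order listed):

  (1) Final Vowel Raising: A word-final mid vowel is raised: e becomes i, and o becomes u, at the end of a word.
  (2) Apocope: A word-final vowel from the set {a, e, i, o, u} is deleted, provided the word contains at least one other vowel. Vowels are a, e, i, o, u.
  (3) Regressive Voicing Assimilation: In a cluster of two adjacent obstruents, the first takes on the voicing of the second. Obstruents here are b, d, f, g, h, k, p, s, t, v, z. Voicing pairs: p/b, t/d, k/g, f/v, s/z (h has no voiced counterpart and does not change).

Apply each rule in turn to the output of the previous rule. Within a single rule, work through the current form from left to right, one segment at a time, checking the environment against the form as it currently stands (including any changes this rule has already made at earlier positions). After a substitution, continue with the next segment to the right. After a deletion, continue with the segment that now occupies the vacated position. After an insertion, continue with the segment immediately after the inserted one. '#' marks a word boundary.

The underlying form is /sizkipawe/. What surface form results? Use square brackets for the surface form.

[siskipaw]

(1) Final Vowel Raising: [sizkipawe] → [sizkipawi]
(2) Apocope: [sizkipawi] → [sizkipaw]
(3) Regressive Voicing Assimilation: [sizkipaw] → [siskipaw]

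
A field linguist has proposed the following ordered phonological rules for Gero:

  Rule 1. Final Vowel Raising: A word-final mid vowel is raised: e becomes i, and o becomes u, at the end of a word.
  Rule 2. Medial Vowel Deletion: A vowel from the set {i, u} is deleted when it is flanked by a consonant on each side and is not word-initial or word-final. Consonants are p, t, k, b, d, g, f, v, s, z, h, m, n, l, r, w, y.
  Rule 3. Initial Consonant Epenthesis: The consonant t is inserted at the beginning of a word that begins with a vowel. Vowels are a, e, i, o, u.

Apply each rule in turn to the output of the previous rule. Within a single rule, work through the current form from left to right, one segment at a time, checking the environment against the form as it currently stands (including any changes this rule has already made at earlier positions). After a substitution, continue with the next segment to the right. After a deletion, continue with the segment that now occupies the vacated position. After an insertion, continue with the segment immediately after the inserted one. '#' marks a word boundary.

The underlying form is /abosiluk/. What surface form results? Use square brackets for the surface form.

Rule 1 Final Vowel Raising: no change — [abosiluk]
Rule 2 Medial Vowel Deletion: [abosiluk] → [aboslk]
Rule 3 Initial Consonant Epenthesis: [aboslk] → [taboslk]

[taboslk]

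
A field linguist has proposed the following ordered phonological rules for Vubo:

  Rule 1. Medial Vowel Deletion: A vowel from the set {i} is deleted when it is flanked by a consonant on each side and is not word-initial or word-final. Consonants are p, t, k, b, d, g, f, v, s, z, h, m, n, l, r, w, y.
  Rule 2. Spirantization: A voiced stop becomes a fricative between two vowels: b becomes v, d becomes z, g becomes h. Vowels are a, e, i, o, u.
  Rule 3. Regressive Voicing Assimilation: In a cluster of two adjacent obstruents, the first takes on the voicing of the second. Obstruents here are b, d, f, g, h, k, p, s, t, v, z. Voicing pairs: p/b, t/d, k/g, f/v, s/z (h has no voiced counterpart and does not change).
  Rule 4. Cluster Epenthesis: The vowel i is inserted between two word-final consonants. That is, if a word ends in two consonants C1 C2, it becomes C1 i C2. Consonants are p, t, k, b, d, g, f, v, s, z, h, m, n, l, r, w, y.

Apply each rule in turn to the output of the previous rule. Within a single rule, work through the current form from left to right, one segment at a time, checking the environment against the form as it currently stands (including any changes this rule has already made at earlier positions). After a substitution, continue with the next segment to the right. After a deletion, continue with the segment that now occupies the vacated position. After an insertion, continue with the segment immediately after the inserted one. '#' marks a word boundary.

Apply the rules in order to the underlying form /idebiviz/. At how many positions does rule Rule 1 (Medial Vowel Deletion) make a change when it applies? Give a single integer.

Rule 1 Medial Vowel Deletion: [idebiviz] → [idebvz]
Rule 2 Spirantization: [idebvz] → [izebvz]
Rule 3 Regressive Voicing Assimilation: no change — [izebvz]
Rule 4 Cluster Epenthesis: [izebvz] → [izebviz]
Rule Rule 1 changed 2 position(s).

2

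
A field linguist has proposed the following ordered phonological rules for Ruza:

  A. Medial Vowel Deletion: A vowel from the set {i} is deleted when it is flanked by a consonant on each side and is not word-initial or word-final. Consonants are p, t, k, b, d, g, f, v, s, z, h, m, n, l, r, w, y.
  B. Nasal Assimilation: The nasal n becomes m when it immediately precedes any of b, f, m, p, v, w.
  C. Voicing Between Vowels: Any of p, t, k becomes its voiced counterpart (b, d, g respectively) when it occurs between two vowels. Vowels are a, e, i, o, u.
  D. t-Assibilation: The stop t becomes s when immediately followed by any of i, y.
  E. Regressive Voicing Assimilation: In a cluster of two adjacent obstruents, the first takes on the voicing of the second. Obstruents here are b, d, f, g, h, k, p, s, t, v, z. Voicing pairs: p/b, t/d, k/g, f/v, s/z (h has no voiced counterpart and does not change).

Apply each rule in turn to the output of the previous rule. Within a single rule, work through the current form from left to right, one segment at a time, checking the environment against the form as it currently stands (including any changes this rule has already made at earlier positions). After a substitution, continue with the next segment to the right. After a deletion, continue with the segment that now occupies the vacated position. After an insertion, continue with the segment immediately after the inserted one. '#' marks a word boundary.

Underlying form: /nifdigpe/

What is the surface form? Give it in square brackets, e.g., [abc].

[mvdkpe]

A Medial Vowel Deletion: [nifdigpe] → [nfdgpe]
B Nasal Assimilation: [nfdgpe] → [mfdgpe]
C Voicing Between Vowels: no change — [mfdgpe]
D t-Assibilation: no change — [mfdgpe]
E Regressive Voicing Assimilation: [mfdgpe] → [mvdkpe]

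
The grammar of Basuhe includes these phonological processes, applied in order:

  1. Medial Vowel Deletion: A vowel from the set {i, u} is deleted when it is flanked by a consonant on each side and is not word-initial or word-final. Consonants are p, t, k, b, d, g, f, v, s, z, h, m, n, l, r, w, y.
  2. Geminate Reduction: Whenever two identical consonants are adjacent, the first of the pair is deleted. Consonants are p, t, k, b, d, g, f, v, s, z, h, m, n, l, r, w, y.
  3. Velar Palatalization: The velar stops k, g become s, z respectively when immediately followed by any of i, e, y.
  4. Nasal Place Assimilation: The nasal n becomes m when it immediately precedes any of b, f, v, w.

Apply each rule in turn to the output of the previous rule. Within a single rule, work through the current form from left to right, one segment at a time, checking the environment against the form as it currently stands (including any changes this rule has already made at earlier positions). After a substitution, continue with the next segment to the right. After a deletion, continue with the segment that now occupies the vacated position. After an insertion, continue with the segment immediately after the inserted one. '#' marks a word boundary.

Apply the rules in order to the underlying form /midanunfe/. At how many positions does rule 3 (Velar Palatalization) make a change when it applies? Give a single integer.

0

1 Medial Vowel Deletion: [midanunfe] → [mdannfe]
2 Geminate Reduction: [mdannfe] → [mdanfe]
3 Velar Palatalization: no change — [mdanfe]
4 Nasal Place Assimilation: [mdanfe] → [mdamfe]
Rule 3 changed 0 position(s).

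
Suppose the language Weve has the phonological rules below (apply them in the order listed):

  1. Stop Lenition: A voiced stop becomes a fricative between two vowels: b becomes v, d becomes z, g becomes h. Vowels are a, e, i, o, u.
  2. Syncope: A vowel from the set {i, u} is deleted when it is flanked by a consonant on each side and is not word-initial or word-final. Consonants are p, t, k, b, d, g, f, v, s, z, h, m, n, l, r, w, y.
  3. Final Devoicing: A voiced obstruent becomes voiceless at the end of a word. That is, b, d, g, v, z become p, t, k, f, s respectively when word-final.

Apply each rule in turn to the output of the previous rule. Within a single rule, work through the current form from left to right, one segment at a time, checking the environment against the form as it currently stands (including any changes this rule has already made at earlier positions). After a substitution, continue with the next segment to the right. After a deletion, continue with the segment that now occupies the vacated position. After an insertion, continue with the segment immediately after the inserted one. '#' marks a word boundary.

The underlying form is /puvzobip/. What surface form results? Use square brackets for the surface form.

[pvzovp]

1 Stop Lenition: [puvzobip] → [puvzovip]
2 Syncope: [puvzovip] → [pvzovp]
3 Final Devoicing: no change — [pvzovp]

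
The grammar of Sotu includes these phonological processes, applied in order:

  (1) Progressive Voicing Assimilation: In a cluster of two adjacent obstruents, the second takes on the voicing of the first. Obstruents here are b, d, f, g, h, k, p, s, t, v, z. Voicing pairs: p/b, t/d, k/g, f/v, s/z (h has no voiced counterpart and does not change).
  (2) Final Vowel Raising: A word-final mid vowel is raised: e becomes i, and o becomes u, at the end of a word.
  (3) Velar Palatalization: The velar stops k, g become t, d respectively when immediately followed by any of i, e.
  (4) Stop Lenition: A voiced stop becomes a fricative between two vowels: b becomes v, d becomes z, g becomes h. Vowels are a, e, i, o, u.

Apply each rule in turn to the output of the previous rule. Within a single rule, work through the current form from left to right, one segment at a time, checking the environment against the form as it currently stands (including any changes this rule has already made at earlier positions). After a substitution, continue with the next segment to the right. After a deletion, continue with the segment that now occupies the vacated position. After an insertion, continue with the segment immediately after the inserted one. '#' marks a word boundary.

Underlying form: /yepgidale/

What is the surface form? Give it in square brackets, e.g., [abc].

[yeptizali]

(1) Progressive Voicing Assimilation: [yepgidale] → [yepkidale]
(2) Final Vowel Raising: [yepkidale] → [yepkidali]
(3) Velar Palatalization: [yepkidali] → [yeptidali]
(4) Stop Lenition: [yeptidali] → [yeptizali]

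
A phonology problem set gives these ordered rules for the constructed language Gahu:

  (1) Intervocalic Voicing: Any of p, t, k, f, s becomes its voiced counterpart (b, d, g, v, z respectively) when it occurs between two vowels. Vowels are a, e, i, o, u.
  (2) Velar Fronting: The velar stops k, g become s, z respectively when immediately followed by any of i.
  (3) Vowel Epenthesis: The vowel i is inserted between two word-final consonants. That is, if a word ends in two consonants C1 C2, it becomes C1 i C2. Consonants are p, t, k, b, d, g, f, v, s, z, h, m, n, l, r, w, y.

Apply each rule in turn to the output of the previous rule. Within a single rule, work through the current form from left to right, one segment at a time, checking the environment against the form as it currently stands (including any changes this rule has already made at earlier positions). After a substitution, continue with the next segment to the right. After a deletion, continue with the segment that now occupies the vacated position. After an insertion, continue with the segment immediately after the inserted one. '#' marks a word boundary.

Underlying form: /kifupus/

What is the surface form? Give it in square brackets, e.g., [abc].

[sivubus]

(1) Intervocalic Voicing: [kifupus] → [kivubus]
(2) Velar Fronting: [kivubus] → [sivubus]
(3) Vowel Epenthesis: no change — [sivubus]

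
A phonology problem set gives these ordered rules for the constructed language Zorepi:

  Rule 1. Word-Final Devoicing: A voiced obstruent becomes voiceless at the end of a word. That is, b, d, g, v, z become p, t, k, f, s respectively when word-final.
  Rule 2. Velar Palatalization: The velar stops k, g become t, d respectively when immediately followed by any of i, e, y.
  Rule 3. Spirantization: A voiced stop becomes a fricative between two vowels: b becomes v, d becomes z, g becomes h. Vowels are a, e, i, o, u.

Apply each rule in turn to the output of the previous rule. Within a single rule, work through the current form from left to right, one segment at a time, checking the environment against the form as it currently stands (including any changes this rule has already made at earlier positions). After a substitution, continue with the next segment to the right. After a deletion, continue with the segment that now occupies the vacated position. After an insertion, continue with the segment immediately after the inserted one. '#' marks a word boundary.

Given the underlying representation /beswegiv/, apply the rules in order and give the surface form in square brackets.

[beswezif]

Rule 1 Word-Final Devoicing: [beswegiv] → [beswegif]
Rule 2 Velar Palatalization: [beswegif] → [beswedif]
Rule 3 Spirantization: [beswedif] → [beswezif]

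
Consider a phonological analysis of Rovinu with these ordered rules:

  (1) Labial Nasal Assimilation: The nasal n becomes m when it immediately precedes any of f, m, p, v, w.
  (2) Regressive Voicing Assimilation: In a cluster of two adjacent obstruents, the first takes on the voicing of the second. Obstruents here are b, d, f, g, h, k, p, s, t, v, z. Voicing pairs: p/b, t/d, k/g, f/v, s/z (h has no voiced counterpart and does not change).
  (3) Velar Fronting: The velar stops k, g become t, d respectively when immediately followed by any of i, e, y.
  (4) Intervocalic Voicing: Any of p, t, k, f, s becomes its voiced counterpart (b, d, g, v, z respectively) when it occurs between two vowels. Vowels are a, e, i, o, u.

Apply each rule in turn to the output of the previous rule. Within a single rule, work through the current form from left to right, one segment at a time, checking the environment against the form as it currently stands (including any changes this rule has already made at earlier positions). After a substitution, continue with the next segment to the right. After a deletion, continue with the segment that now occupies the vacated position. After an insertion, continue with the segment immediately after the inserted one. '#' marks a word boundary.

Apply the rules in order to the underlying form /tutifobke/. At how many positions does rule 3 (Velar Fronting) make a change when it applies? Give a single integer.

(1) Labial Nasal Assimilation: no change — [tutifobke]
(2) Regressive Voicing Assimilation: [tutifobke] → [tutifopke]
(3) Velar Fronting: [tutifopke] → [tutifopte]
(4) Intervocalic Voicing: [tutifopte] → [tudivopte]
Rule 3 changed 1 position(s).

1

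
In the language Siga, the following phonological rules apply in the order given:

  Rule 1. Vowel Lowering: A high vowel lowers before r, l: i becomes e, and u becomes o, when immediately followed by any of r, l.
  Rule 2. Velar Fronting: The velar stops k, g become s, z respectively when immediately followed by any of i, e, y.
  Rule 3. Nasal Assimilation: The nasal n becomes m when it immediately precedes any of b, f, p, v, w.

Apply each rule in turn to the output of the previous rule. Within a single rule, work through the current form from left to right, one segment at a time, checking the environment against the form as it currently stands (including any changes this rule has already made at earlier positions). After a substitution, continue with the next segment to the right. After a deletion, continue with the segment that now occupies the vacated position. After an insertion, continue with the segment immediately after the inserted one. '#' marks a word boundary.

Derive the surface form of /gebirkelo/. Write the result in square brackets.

Rule 1 Vowel Lowering: [gebirkelo] → [geberkelo]
Rule 2 Velar Fronting: [geberkelo] → [zeberselo]
Rule 3 Nasal Assimilation: no change — [zeberselo]

[zeberselo]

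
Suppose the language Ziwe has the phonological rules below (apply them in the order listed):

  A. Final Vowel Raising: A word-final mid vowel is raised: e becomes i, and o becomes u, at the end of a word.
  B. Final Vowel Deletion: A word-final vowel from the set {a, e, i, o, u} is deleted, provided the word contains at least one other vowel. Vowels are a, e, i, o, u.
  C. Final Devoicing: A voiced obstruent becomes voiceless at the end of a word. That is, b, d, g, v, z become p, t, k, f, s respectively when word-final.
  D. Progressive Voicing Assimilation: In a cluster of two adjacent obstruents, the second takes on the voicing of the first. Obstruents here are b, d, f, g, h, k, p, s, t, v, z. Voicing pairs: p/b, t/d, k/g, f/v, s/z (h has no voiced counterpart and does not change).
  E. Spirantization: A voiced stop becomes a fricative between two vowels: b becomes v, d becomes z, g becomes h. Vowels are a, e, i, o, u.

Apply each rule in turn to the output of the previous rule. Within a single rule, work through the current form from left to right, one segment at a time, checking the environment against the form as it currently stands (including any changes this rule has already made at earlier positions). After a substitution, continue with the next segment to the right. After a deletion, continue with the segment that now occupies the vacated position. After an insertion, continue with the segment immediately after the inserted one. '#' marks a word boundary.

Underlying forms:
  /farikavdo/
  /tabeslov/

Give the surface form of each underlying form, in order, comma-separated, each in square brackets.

[farikavd], [taveslof]

/farikavdo/:
  A Final Vowel Raising: [farikavdo] → [farikavdu]
  B Final Vowel Deletion: [farikavdu] → [farikavd]
  C Final Devoicing: [farikavd] → [farikavt]
  D Progressive Voicing Assimilation: [farikavt] → [farikavd]
  E Spirantization: no change — [farikavd]
/tabeslov/:
  A Final Vowel Raising: no change — [tabeslov]
  B Final Vowel Deletion: no change — [tabeslov]
  C Final Devoicing: [tabeslov] → [tabeslof]
  D Progressive Voicing Assimilation: no change — [tabeslof]
  E Spirantization: [tabeslof] → [taveslof]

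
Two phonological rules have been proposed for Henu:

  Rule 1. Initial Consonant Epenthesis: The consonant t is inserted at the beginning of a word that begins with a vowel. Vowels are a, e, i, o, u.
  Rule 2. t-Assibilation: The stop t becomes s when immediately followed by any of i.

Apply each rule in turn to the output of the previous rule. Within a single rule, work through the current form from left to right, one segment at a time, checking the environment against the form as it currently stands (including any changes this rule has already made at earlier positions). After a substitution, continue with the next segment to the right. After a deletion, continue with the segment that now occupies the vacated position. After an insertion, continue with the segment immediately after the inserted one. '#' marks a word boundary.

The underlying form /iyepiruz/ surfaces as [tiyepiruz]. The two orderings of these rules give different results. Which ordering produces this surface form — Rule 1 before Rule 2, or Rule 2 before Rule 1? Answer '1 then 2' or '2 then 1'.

Order 1 then 2:
  1 Initial Consonant Epenthesis: [iyepiruz] → [tiyepiruz]
  2 t-Assibilation: [tiyepiruz] → [siyepiruz]
  result: [siyepiruz]
Order 2 then 1:
  2 t-Assibilation: no change — [iyepiruz]
  1 Initial Consonant Epenthesis: [iyepiruz] → [tiyepiruz]
  result: [tiyepiruz]

2 then 1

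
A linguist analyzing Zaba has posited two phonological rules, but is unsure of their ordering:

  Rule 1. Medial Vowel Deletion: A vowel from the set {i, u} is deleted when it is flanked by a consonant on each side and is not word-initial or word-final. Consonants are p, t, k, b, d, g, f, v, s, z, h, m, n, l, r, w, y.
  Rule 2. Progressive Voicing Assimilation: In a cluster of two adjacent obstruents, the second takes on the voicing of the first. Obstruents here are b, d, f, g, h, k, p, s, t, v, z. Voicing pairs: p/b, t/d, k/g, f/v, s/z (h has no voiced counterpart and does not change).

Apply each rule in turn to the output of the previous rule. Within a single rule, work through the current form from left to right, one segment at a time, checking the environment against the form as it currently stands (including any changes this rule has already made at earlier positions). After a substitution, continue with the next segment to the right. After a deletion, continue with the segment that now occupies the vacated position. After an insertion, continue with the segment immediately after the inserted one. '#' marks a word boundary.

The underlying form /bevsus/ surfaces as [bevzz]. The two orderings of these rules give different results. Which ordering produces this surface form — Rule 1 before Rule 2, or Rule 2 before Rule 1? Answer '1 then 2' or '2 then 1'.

Order 1 then 2:
  1 Medial Vowel Deletion: [bevsus] → [bevss]
  2 Progressive Voicing Assimilation: [bevss] → [bevzz]
  result: [bevzz]
Order 2 then 1:
  2 Progressive Voicing Assimilation: [bevsus] → [bevzus]
  1 Medial Vowel Deletion: [bevzus] → [bevzs]
  result: [bevzs]

1 then 2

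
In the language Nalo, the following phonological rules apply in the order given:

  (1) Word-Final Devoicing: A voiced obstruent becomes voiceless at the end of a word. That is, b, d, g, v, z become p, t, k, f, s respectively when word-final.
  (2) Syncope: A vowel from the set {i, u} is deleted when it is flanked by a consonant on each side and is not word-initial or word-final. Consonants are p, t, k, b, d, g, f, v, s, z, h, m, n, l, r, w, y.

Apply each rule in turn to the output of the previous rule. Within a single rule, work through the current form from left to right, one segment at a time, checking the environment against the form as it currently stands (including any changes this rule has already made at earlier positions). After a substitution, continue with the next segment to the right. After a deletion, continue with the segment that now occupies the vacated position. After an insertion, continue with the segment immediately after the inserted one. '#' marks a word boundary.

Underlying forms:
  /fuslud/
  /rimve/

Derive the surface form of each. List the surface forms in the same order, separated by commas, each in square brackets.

/fuslud/:
  (1) Word-Final Devoicing: [fuslud] → [fuslut]
  (2) Syncope: [fuslut] → [fslt]
/rimve/:
  (1) Word-Final Devoicing: no change — [rimve]
  (2) Syncope: [rimve] → [rmve]

[fslt], [rmve]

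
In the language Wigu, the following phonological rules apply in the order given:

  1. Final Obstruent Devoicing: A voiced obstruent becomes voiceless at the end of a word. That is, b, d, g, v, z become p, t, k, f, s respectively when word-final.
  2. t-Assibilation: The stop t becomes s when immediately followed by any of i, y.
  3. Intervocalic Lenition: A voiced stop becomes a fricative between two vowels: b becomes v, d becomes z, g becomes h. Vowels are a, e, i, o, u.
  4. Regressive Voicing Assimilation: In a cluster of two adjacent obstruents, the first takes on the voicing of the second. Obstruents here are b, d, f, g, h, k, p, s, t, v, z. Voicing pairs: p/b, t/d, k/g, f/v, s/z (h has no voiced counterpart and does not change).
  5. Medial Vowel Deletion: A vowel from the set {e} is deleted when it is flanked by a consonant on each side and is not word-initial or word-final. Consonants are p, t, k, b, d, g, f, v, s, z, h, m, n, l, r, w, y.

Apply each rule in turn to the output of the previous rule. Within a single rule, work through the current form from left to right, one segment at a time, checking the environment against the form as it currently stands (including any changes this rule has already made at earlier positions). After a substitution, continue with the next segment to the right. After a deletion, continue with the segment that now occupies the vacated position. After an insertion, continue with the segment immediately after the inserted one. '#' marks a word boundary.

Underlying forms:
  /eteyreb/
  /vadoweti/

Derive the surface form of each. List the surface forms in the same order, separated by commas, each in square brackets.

[etyrp], [vazowsi]

/eteyreb/:
  1 Final Obstruent Devoicing: [eteyreb] → [eteyrep]
  2 t-Assibilation: no change — [eteyrep]
  3 Intervocalic Lenition: no change — [eteyrep]
  4 Regressive Voicing Assimilation: no change — [eteyrep]
  5 Medial Vowel Deletion: [eteyrep] → [etyrp]
/vadoweti/:
  1 Final Obstruent Devoicing: no change — [vadoweti]
  2 t-Assibilation: [vadoweti] → [vadowesi]
  3 Intervocalic Lenition: [vadowesi] → [vazowesi]
  4 Regressive Voicing Assimilation: no change — [vazowesi]
  5 Medial Vowel Deletion: [vazowesi] → [vazowsi]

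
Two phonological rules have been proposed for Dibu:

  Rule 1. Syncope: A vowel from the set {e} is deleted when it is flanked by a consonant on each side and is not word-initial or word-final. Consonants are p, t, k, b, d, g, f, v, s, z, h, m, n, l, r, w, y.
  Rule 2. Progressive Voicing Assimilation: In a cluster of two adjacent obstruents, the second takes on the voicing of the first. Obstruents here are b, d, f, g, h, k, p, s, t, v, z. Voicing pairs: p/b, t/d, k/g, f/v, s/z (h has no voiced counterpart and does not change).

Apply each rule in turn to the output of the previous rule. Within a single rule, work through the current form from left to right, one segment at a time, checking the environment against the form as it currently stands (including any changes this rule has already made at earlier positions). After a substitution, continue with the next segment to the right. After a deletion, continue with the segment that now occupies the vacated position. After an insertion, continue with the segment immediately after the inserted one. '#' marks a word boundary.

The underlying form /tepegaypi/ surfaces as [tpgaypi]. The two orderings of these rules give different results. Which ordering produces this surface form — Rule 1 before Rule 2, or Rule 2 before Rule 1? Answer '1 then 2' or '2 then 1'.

2 then 1

Order 1 then 2:
  1 Syncope: [tepegaypi] → [tpgaypi]
  2 Progressive Voicing Assimilation: [tpgaypi] → [tpkaypi]
  result: [tpkaypi]
Order 2 then 1:
  2 Progressive Voicing Assimilation: no change — [tepegaypi]
  1 Syncope: [tepegaypi] → [tpgaypi]
  result: [tpgaypi]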